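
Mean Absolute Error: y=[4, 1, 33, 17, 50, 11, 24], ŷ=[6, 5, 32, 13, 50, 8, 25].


Absolute errors: |4-6|=2, |1-5|=4, |33-32|=1, |17-13|=4, |50-50|=0, |11-8|=3, |24-25|=1
Sum = 15
MAE = 15/7 = 15/7

15/7


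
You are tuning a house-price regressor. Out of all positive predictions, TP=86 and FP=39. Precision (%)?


Precision = TP/(TP+FP)
= 86/(86+39)
= 86/125 = 68.8%

68.8%


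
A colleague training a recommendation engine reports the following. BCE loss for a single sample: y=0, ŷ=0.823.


BCE = -[y·ln(p) + (1-y)·ln(1-p)]
= -0 - 1·ln(1-0.823)
= -ln(0.177) = 1.7316

1.7316


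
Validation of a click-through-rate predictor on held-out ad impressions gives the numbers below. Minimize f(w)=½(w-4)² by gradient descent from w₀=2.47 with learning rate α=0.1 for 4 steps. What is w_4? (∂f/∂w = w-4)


step 1: grad = 2.47-4 = -1.53; w = 2.47 - 0.1·(-1.53) = 2.623
step 2: grad = 2.623-4 = -1.377; w = 2.623 - 0.1·(-1.377) = 2.7607
step 3: grad = 2.7607-4 = -1.2393; w = 2.7607 - 0.1·(-1.2393) = 2.88463
step 4: grad = 2.88463-4 = -1.11537; w = 2.88463 - 0.1·(-1.11537) = 2.996167

2.996167


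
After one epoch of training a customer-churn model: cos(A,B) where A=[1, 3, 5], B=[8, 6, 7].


A·B = 1·8 + 3·6 + 5·7 = 61
‖A‖ = √35 = 5.9161, ‖B‖ = √149 = 12.2066
cos = 61/(√35·√149) = 61/√5215 = 0.8447

0.8447


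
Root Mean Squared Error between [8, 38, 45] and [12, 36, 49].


MSE = 36/3 = 12
RMSE = √(36/3) = 3.4641

3.4641


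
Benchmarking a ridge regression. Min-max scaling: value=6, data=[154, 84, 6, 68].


min=6, max=154
(6-6)/(154-6) = 0/148 = 0.0

0.0


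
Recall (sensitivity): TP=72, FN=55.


Recall = TP/(TP+FN)
= 72/(72+55)
= 72/127 = 56.69%

56.69%


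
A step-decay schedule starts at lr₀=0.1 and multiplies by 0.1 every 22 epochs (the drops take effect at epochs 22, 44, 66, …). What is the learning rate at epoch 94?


n_drops = ⌊94/22⌋ = 4
lr = 0.1·0.1^4 = 0.1·0.0001 = 0.00001

0.00001


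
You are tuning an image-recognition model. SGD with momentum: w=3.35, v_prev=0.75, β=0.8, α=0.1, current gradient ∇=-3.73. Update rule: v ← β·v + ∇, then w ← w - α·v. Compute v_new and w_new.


v_new = 0.8·0.75 - 3.73 = 0.6 - 3.73 = -3.13
w_new = 3.35 - 0.1·-3.13 = 3.35 + 0.313 = 3.663

v_new=-3.13, w_new=3.663


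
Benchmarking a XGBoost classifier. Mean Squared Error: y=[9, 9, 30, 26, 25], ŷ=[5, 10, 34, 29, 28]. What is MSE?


Squared errors: (9-5)²=16, (9-10)²=1, (30-34)²=16, (26-29)²=9, (25-28)²=9
Sum = 51
MSE = 51/5 = 51/5

51/5


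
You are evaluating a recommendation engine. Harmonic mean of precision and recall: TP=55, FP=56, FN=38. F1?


Precision = 55/111 = 0.4955
Recall = 55/93 = 0.5914
F1 = 2·P·R/(P+R) = 2·TP/(2·TP+FP+FN) = 110/(110+56+38) = 110/204 = 0.5392

0.5392


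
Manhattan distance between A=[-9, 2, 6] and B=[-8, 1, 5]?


d = |-9+ 8| + |2-1| + |6-5|
  = 1 + 1 + 1
  = 3

3


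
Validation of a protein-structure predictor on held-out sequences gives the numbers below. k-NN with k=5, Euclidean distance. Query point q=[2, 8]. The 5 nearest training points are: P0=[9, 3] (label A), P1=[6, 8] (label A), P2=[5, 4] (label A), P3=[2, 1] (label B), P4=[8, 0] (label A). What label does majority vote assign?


d(q,P0) = 8.6023  (label A)
d(q,P1) = 4.0  (label A)
d(q,P2) = 5.0  (label A)
d(q,P3) = 7.0  (label B)
d(q,P4) = 10.0  (label A)
Votes: A=4, B=1
Majority → A

A


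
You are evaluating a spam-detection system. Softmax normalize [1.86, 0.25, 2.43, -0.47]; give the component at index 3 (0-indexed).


Exponentials: e^1.86=6.4237, e^0.25=1.284, e^2.43=11.3589, e^-0.47=0.625
Sum = 19.6916
Softmax = [0.3262, 0.0652, 0.5768, 0.0317]
p[3] = 0.625/19.6916 = 0.0317

0.0317


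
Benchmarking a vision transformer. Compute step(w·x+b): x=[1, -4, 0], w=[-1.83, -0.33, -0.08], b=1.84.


z = (1)·(-1.83) + (-4)·(-0.33) + (0)·(-0.08) + 1.84
  = 1.33
step(z) = 1 (z≥0)

1


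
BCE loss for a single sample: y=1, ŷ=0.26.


BCE = -[y·ln(p) + (1-y)·ln(1-p)]
= -1·ln(0.26) - 0
= -ln(0.26) = 1.3471

1.3471


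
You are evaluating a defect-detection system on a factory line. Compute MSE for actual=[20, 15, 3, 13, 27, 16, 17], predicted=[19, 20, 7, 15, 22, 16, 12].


Squared errors: (20-19)²=1, (15-20)²=25, (3-7)²=16, (13-15)²=4, (27-22)²=25, (16-16)²=0, (17-12)²=25
Sum = 96
MSE = 96/7 = 96/7

96/7


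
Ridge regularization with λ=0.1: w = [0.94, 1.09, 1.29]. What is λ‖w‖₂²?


‖w‖₂² = (0.94)² + (1.09)² + (1.29)²
     = 0.8836 + 1.1881 + 1.6641
     = 3.7358
λ·‖w‖₂² = 0.1·3.7358 = 0.37358

0.37358


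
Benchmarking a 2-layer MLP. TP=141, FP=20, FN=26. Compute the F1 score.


Precision = 141/161 = 0.8758
Recall = 141/167 = 0.8443
F1 = 2·P·R/(P+R) = 2·TP/(2·TP+FP+FN) = 282/(282+20+26) = 282/328 = 0.8598

0.8598


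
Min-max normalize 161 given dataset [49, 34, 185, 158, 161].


min=34, max=185
(161-34)/(185-34) = 127/151 = 0.8411

0.8411


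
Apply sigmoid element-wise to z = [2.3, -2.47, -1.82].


σ(2.3) = 1/(1+e^-2.3) = 0.9089
σ(-2.47) = 1/(1+e^2.47) = 0.078
σ(-1.82) = 1/(1+e^1.82) = 0.1394
result = [0.9089, 0.078, 0.1394]

[0.9089, 0.078, 0.1394]


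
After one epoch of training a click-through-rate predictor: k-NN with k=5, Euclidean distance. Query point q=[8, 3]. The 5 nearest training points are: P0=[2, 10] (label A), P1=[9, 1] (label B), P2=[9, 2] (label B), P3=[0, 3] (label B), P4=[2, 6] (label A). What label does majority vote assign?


d(q,P0) = 9.2195  (label A)
d(q,P1) = 2.2361  (label B)
d(q,P2) = 1.4142  (label B)
d(q,P3) = 8.0  (label B)
d(q,P4) = 6.7082  (label A)
Votes: A=2, B=3
Majority → B

B


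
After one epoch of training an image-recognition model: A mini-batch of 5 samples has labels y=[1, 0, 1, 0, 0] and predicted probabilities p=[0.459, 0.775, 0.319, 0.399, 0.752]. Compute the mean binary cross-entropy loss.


L[0] = -ln(0.459) = 0.7787
L[1] = -ln(1-0.775) = -ln(0.225) = 1.4917
L[2] = -ln(0.319) = 1.1426
L[3] = -ln(1-0.399) = -ln(0.601) = 0.5092
L[4] = -ln(1-0.752) = -ln(0.248) = 1.3943
mean = (0.7787 + 1.4917 + 1.1426 + 0.5092 + 1.3943)/5 = 1.0633

1.0633


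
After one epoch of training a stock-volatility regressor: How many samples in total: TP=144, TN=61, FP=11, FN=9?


Total = TP + TN + FP + FN
= 144 + 61 + 11 + 9
= 225
(Predicted positive: 155, predicted negative: 70)

225


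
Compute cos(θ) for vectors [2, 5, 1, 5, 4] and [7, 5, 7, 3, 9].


A·B = 2·7 + 5·5 + 1·7 + 5·3 + 4·9 = 97
‖A‖ = √71 = 8.4261, ‖B‖ = √213 = 14.5945
cos = 97/(√71·√213) = 97/√15123 = 0.7888

0.7888


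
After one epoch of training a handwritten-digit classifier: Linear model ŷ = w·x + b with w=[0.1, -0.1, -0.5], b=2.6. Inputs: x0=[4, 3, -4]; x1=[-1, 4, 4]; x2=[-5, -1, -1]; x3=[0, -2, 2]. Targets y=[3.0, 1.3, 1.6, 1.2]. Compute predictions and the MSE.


ŷ0 = (0.1)·(4) + (-0.1)·(3) + (-0.5)·(-4) + 2.6 = 4.7
ŷ1 = (0.1)·(-1) + (-0.1)·(4) + (-0.5)·(4) + 2.6 = 0.1
ŷ2 = (0.1)·(-5) + (-0.1)·(-1) + (-0.5)·(-1) + 2.6 = 2.7
ŷ3 = (0.1)·(0) + (-0.1)·(-2) + (-0.5)·(2) + 2.6 = 1.8
errors² = [2.89, 1.44, 1.21, 0.36]
MSE = 5.9000/4 = 1.475

1.475


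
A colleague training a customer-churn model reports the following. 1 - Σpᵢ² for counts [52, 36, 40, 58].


Probabilities: [52/186, 36/186, 40/186, 58/186] ≈ [0.2796, 0.1935, 0.2151, 0.3118]
Σpᵢ² = (2704 + 1296 + 1600 + 3364)/186² = 8964/34596
Gini = 1 - Σpᵢ² = 1 - 8964/34596 = 0.7409

0.7409


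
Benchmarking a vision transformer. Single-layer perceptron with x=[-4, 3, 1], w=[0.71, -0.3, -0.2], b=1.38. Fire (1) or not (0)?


z = (-4)·(0.71) + (3)·(-0.3) + (1)·(-0.2) + 1.38
  = -2.56
step(z) = 0 (z<0)

0


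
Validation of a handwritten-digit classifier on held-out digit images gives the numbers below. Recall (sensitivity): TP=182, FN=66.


Recall = TP/(TP+FN)
= 182/(182+66)
= 182/248 = 73.39%

73.39%


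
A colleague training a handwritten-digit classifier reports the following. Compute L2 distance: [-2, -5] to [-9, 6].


d = √((-2+ 9)² + (-5-6)²)
  = √(49 + 121)
  = √170 = 13.0384

13.0384


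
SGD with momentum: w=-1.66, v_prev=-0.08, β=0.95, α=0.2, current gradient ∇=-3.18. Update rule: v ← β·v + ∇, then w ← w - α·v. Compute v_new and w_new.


v_new = 0.95·-0.08 - 3.18 = -0.076 - 3.18 = -3.256
w_new = -1.66 - 0.2·-3.256 = -1.66 + 0.6512 = -1.0088

v_new=-3.256, w_new=-1.0088


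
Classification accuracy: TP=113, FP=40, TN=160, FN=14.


Accuracy = (TP+TN)/(TP+TN+FP+FN)
= (113+160)/(327)
= 273/327 = 83.49%

83.49%


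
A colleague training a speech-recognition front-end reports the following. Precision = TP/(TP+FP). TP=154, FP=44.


Precision = TP/(TP+FP)
= 154/(154+44)
= 154/198 = 77.78%

77.78%


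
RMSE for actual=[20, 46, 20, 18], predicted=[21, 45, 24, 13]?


MSE = 43/4 = 10.75
RMSE = √(43/4) = 3.2787

3.2787


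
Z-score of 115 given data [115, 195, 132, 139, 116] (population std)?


μ = 139.4, σ = 29.2889
z = (115 - 139.4)/29.2889 = -0.8331

-0.8331


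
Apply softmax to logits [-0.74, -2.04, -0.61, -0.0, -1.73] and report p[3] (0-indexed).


Exponentials: e^-0.74=0.4771, e^-2.04=0.13, e^-0.61=0.5434, e^-0.0=1, e^-1.73=0.1773
Sum = 2.3278
Softmax = [0.205, 0.0559, 0.2334, 0.4296, 0.0762]
p[3] = 1/2.3278 = 0.4296

0.4296


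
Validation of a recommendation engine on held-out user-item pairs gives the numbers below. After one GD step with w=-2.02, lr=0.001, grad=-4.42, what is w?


w_new = w - α·∇
= -2.02 - 0.001·-4.42
= -2.02 + 0.00442
= -2.01558

-2.01558


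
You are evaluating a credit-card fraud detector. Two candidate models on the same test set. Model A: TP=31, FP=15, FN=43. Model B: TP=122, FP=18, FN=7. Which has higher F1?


Model A: P=31/46=0.6739, R=31/74=0.4189, F1=2PR/(P+R)=2TP/(2TP+FP+FN)=62/120=0.5167
Model B: P=122/140=0.8714, R=122/129=0.9457, F1=2PR/(P+R)=2TP/(2TP+FP+FN)=244/269=0.9071
0.5167 < 0.9071 → Model B

Model B


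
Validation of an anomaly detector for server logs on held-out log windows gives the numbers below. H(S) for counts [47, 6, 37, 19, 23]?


Probabilities: [47/132, 6/132, 37/132, 19/132, 23/132] ≈ [0.3561, 0.0455, 0.2803, 0.1439, 0.1742]
H = -((47/132)·log₂(47/132) + (6/132)·log₂(6/132) + (37/132)·log₂(37/132) + (19/132)·log₂(19/132) + (23/132)·log₂(23/132))
  = 2.0893 bits

2.0893 bits


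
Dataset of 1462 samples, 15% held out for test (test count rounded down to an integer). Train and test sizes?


Test = ⌊1462·15/100⌋ = 219
Train = 1462 - 219 = 1243

Train: 1243, Test: 219


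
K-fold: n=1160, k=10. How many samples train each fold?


Fold size = 1160/10 = 116
Training per fold = 1160 - 116 = 1044

1044


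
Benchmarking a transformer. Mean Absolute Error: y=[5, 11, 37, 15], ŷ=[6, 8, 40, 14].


Absolute errors: |5-6|=1, |11-8|=3, |37-40|=3, |15-14|=1
Sum = 8
MAE = 8/4 = 2

2


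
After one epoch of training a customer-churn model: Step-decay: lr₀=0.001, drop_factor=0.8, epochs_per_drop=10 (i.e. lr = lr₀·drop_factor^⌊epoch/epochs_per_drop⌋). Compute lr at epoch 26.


n_drops = ⌊26/10⌋ = 2
lr = 0.001·0.8^2 = 0.001·0.64 = 0.00064

0.00064


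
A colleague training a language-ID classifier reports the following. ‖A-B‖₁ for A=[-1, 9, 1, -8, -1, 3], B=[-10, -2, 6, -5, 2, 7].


d = |-1+ 10| + |9+ 2| + |1-6| + |-8+ 5| + |-1-2| + |3-7|
  = 9 + 11 + 5 + 3 + 3 + 4
  = 35

35


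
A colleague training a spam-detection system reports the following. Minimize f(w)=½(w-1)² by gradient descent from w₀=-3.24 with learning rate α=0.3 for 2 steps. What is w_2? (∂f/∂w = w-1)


step 1: grad = -3.24-1 = -4.24; w = -3.24 - 0.3·(-4.24) = -1.968
step 2: grad = -1.968-1 = -2.968; w = -1.968 - 0.3·(-2.968) = -1.0776

-1.0776


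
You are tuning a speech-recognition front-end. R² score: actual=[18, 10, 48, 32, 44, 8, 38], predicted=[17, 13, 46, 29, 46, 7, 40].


ȳ = 28.2857
SS_res = Σ(y-ŷ)² = 32
SS_tot = Σ(y-ȳ)² = 1595.43
R² = 1 - SS_res/SS_tot = 1 - 0.0201 = 0.9799

0.9799


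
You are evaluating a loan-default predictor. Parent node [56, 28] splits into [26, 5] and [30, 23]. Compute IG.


Parent = [56, 28], H_parent = 0.9183
H_left = 0.6374 (n=31), H_right = 0.9874 (n=53)
H_children = (31/84)·0.6374 + (53/84)·0.9874 = 0.8582
IG = 0.9183 - 0.8582 = 0.0601

0.0601


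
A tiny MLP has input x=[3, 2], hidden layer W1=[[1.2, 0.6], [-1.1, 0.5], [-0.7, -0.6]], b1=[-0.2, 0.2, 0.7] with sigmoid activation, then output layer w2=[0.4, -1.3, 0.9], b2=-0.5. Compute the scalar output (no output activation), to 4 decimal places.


z1[0] = (1.2)·(3) + (0.6)·(2) - 0.2 = 4.6
z1[1] = (-1.1)·(3) + (0.5)·(2) + 0.2 = -2.1
z1[2] = (-0.7)·(3) + (-0.6)·(2) + 0.7 = -2.6
h = sigmoid(z1) = [0.99, 0.1091, 0.0691]
output = (0.4)·(0.99) + (-1.3)·(0.1091) + (0.9)·(0.0691) - 0.5 = -0.1836

-0.1836


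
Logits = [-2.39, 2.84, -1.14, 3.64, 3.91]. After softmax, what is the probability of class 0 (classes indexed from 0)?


Exponentials: e^-2.39=0.0916, e^2.84=17.1158, e^-1.14=0.3198, e^3.64=38.0918, e^3.91=49.899
Sum = 105.518
Softmax = [0.0009, 0.1622, 0.003, 0.361, 0.4729]
p[0] = 0.0916/105.518 = 0.0009

0.0009


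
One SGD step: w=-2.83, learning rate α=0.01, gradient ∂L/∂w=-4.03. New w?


w_new = w - α·∇
= -2.83 - 0.01·-4.03
= -2.83 + 0.0403
= -2.7897

-2.7897


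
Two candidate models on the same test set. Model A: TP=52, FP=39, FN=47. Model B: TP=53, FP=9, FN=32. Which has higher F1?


Model A: P=52/91=0.5714, R=52/99=0.5253, F1=2PR/(P+R)=2TP/(2TP+FP+FN)=104/190=0.5474
Model B: P=53/62=0.8548, R=53/85=0.6235, F1=2PR/(P+R)=2TP/(2TP+FP+FN)=106/147=0.7211
0.5474 < 0.7211 → Model B

Model B


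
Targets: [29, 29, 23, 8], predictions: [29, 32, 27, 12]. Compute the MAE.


Absolute errors: |29-29|=0, |29-32|=3, |23-27|=4, |8-12|=4
Sum = 11
MAE = 11/4 = 11/4

11/4


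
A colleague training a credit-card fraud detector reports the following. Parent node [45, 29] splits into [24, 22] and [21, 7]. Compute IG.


Parent = [45, 29], H_parent = 0.966
H_left = 0.9986 (n=46), H_right = 0.8113 (n=28)
H_children = (46/74)·0.9986 + (28/74)·0.8113 = 0.9277
IG = 0.966 - 0.9277 = 0.0383

0.0383


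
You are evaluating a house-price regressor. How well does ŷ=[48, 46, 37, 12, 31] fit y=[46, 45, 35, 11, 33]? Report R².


ȳ = 34
SS_res = Σ(y-ŷ)² = 14
SS_tot = Σ(y-ȳ)² = 796
R² = 1 - SS_res/SS_tot = 1 - 0.0176 = 0.9824

0.9824


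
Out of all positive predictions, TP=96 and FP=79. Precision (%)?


Precision = TP/(TP+FP)
= 96/(96+79)
= 96/175 = 54.86%

54.86%


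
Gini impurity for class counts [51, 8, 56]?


Probabilities: [51/115, 8/115, 56/115] ≈ [0.4435, 0.0696, 0.487]
Σpᵢ² = (2601 + 64 + 3136)/115² = 5801/13225
Gini = 1 - Σpᵢ² = 1 - 5801/13225 = 0.5614

0.5614


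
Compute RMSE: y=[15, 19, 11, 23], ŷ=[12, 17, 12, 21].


MSE = 18/4 = 4.5
RMSE = √(18/4) = 2.1213

2.1213


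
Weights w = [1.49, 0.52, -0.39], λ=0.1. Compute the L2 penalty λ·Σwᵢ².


‖w‖₂² = (1.49)² + (0.52)² + (-0.39)²
     = 2.2201 + 0.2704 + 0.1521
     = 2.6426
λ·‖w‖₂² = 0.1·2.6426 = 0.26426

0.26426


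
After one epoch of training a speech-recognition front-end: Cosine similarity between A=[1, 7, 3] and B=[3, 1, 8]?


A·B = 1·3 + 7·1 + 3·8 = 34
‖A‖ = √59 = 7.6811, ‖B‖ = √74 = 8.6023
cos = 34/(√59·√74) = 34/√4366 = 0.5146

0.5146


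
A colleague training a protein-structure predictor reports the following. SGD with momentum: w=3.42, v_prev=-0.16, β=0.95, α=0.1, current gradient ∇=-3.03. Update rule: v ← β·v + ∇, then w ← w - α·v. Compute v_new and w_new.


v_new = 0.95·-0.16 - 3.03 = -0.152 - 3.03 = -3.182
w_new = 3.42 - 0.1·-3.182 = 3.42 + 0.3182 = 3.7382

v_new=-3.182, w_new=3.7382


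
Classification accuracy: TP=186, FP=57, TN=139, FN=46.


Accuracy = (TP+TN)/(TP+TN+FP+FN)
= (186+139)/(428)
= 325/428 = 75.93%

75.93%


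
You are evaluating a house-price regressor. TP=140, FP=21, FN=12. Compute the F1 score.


Precision = 140/161 = 0.8696
Recall = 140/152 = 0.9211
F1 = 2·P·R/(P+R) = 2·TP/(2·TP+FP+FN) = 280/(280+21+12) = 280/313 = 0.8946

0.8946


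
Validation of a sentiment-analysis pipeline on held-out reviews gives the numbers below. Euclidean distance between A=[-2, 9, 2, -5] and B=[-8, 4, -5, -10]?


d = √((-2+ 8)² + (9-4)² + (2+ 5)² + (-5+ 10)²)
  = √(36 + 25 + 49 + 25)
  = √135 = 11.619

11.619


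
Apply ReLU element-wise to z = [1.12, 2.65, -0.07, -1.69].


ReLU(1.12) = max(0, 1.12) = 1.12
ReLU(2.65) = max(0, 2.65) = 2.65
ReLU(-0.07) = max(0, -0.07) = 0.0
ReLU(-1.69) = max(0, -1.69) = 0.0
result = [1.12, 2.65, 0.0, 0.0]

[1.12, 2.65, 0.0, 0.0]


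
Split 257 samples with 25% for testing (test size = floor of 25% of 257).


Test = ⌊257·25/100⌋ = 64
Train = 257 - 64 = 193

Train: 193, Test: 64


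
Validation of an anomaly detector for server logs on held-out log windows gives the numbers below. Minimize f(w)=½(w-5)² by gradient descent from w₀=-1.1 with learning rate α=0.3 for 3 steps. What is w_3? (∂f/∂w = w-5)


step 1: grad = -1.1-5 = -6.1; w = -1.1 - 0.3·(-6.1) = 0.73
step 2: grad = 0.73-5 = -4.27; w = 0.73 - 0.3·(-4.27) = 2.011
step 3: grad = 2.011-5 = -2.989; w = 2.011 - 0.3·(-2.989) = 2.9077

2.9077


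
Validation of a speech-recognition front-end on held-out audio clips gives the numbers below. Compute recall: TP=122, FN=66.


Recall = TP/(TP+FN)
= 122/(122+66)
= 122/188 = 64.89%

64.89%


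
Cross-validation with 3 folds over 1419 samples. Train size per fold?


Fold size = 1419/3 = 473
Training per fold = 1419 - 473 = 946

946


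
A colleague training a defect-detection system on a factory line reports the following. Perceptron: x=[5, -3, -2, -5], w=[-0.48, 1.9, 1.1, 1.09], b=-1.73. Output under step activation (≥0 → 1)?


z = (5)·(-0.48) + (-3)·(1.9) + (-2)·(1.1) + (-5)·(1.09) - 1.73
  = -17.48
step(z) = 0 (z<0)

0


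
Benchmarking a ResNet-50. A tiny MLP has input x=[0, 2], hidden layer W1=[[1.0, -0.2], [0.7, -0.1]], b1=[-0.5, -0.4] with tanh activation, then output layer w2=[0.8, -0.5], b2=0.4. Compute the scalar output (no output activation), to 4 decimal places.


z1[0] = (1.0)·(0) + (-0.2)·(2) - 0.5 = -0.9
z1[1] = (0.7)·(0) + (-0.1)·(2) - 0.4 = -0.6
h = tanh(z1) = [-0.7163, -0.537]
output = (0.8)·(-0.7163) + (-0.5)·(-0.537) + 0.4 = 0.0955

0.0955


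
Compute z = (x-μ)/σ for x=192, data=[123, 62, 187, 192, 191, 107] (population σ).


μ = 143.6667, σ = 49.8253
z = (192 - 143.6667)/49.8253 = 0.9701

0.9701


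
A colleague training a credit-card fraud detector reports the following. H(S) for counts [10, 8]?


Probabilities: [10/18, 8/18] ≈ [0.5556, 0.4444]
H = -((10/18)·log₂(10/18) + (8/18)·log₂(8/18))
  = 0.9911 bits

0.9911 bits


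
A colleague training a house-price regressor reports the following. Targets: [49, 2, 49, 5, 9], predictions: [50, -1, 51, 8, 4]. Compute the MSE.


Squared errors: (49-50)²=1, (2+ 1)²=9, (49-51)²=4, (5-8)²=9, (9-4)²=25
Sum = 48
MSE = 48/5 = 48/5

48/5


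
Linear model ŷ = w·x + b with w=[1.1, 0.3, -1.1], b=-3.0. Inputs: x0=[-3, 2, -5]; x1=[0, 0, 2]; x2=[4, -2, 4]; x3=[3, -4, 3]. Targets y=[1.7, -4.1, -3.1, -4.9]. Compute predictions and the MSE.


ŷ0 = (1.1)·(-3) + (0.3)·(2) + (-1.1)·(-5) - 3.0 = -0.2
ŷ1 = (1.1)·(0) + (0.3)·(0) + (-1.1)·(2) - 3.0 = -5.2
ŷ2 = (1.1)·(4) + (0.3)·(-2) + (-1.1)·(4) - 3.0 = -3.6
ŷ3 = (1.1)·(3) + (0.3)·(-4) + (-1.1)·(3) - 3.0 = -4.2
errors² = [3.61, 1.21, 0.25, 0.49]
MSE = 5.5600/4 = 1.39

1.39


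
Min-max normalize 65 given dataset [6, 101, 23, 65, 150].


min=6, max=150
(65-6)/(150-6) = 59/144 = 0.4097

0.4097


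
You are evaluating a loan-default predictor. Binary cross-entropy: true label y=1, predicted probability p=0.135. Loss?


BCE = -[y·ln(p) + (1-y)·ln(1-p)]
= -1·ln(0.135) - 0
= -ln(0.135) = 2.0025

2.0025


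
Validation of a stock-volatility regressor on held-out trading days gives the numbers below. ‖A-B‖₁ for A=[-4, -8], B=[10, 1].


d = |-4-10| + |-8-1|
  = 14 + 9
  = 23

23


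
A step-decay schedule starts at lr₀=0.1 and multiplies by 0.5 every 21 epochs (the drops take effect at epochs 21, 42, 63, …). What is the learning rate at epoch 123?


n_drops = ⌊123/21⌋ = 5
lr = 0.1·0.5^5 = 0.1·0.03125 = 0.003125

0.003125


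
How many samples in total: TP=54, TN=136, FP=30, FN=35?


Total = TP + TN + FP + FN
= 54 + 136 + 30 + 35
= 255
(Predicted positive: 84, predicted negative: 171)

255


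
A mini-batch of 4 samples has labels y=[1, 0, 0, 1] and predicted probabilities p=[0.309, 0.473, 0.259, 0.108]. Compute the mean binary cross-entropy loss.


L[0] = -ln(0.309) = 1.1744
L[1] = -ln(1-0.473) = -ln(0.527) = 0.6406
L[2] = -ln(1-0.259) = -ln(0.741) = 0.2998
L[3] = -ln(0.108) = 2.2256
mean = (1.1744 + 0.6406 + 0.2998 + 2.2256)/4 = 1.0851

1.0851


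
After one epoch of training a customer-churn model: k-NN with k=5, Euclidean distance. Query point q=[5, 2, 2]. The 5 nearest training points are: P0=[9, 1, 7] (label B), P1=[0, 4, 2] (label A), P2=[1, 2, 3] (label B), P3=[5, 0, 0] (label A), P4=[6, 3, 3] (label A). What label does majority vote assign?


d(q,P0) = 6.4807  (label B)
d(q,P1) = 5.3852  (label A)
d(q,P2) = 4.1231  (label B)
d(q,P3) = 2.8284  (label A)
d(q,P4) = 1.7321  (label A)
Votes: A=3, B=2
Majority → A

A


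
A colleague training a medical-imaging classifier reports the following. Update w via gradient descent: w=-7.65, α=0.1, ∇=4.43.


w_new = w - α·∇
= -7.65 - 0.1·4.43
= -7.65 - 0.443
= -8.093

-8.093


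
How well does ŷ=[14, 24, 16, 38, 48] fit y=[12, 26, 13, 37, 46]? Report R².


ȳ = 26.8
SS_res = Σ(y-ŷ)² = 22
SS_tot = Σ(y-ȳ)² = 882.8
R² = 1 - SS_res/SS_tot = 1 - 0.0249 = 0.9751

0.9751


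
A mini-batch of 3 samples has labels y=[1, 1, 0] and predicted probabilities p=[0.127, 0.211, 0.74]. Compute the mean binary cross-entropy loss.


L[0] = -ln(0.127) = 2.0636
L[1] = -ln(0.211) = 1.5559
L[2] = -ln(1-0.74) = -ln(0.26) = 1.3471
mean = (2.0636 + 1.5559 + 1.3471)/3 = 1.6555

1.6555


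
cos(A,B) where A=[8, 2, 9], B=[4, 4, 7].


A·B = 8·4 + 2·4 + 9·7 = 103
‖A‖ = √149 = 12.2066, ‖B‖ = √81 = 9
cos = 103/(√149·√81) = 103/√12069 = 0.9376

0.9376


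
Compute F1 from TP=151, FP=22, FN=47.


Precision = 151/173 = 0.8728
Recall = 151/198 = 0.7626
F1 = 2·P·R/(P+R) = 2·TP/(2·TP+FP+FN) = 302/(302+22+47) = 302/371 = 0.814

0.814


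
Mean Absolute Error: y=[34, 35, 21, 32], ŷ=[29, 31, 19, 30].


Absolute errors: |34-29|=5, |35-31|=4, |21-19|=2, |32-30|=2
Sum = 13
MAE = 13/4 = 13/4

13/4


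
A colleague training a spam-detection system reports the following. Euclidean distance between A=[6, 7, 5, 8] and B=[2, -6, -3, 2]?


d = √((6-2)² + (7+ 6)² + (5+ 3)² + (8-2)²)
  = √(16 + 169 + 64 + 36)
  = √285 = 16.8819

16.8819


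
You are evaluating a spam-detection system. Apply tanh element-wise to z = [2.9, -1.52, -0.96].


tanh(2.9) = 0.994
tanh(-1.52) = -0.9087
tanh(-0.96) = -0.7443
result = [0.994, -0.9087, -0.7443]

[0.994, -0.9087, -0.7443]


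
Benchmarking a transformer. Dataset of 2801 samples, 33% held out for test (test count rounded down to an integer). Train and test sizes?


Test = ⌊2801·33/100⌋ = 924
Train = 2801 - 924 = 1877

Train: 1877, Test: 924


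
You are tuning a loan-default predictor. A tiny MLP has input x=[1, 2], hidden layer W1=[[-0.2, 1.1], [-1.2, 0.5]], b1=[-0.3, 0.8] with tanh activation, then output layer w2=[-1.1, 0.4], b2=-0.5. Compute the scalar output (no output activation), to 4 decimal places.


z1[0] = (-0.2)·(1) + (1.1)·(2) - 0.3 = 1.7
z1[1] = (-1.2)·(1) + (0.5)·(2) + 0.8 = 0.6
h = tanh(z1) = [0.9354, 0.537]
output = (-1.1)·(0.9354) + (0.4)·(0.537) - 0.5 = -1.3141

-1.3141


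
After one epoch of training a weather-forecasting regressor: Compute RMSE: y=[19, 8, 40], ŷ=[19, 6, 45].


MSE = 29/3 = 9.6667
RMSE = √(29/3) = 3.1091

3.1091


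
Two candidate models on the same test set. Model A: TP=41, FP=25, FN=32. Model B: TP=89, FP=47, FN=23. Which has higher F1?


Model A: P=41/66=0.6212, R=41/73=0.5616, F1=2PR/(P+R)=2TP/(2TP+FP+FN)=82/139=0.5899
Model B: P=89/136=0.6544, R=89/112=0.7946, F1=2PR/(P+R)=2TP/(2TP+FP+FN)=178/248=0.7177
0.5899 < 0.7177 → Model B

Model B


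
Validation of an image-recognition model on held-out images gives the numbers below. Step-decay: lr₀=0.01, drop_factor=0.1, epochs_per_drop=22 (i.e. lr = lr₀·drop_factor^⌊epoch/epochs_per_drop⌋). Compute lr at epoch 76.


n_drops = ⌊76/22⌋ = 3
lr = 0.01·0.1^3 = 0.01·0.001 = 0.00001

0.00001


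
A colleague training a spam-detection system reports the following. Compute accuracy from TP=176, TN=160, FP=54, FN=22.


Accuracy = (TP+TN)/(TP+TN+FP+FN)
= (176+160)/(412)
= 336/412 = 81.55%

81.55%


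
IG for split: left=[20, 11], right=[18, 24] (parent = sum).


Parent = [38, 35], H_parent = 0.9988
H_left = 0.9383 (n=31), H_right = 0.9852 (n=42)
H_children = (31/73)·0.9383 + (42/73)·0.9852 = 0.9653
IG = 0.9988 - 0.9653 = 0.0335

0.0335


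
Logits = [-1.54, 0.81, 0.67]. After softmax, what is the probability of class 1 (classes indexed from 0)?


Exponentials: e^-1.54=0.2144, e^0.81=2.2479, e^0.67=1.9542
Sum = 4.4165
Softmax = [0.0485, 0.509, 0.4425]
p[1] = 2.2479/4.4165 = 0.509

0.509


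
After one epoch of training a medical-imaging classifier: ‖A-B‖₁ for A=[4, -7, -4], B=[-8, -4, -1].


d = |4+ 8| + |-7+ 4| + |-4+ 1|
  = 12 + 3 + 3
  = 18

18


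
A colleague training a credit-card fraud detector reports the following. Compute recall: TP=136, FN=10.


Recall = TP/(TP+FN)
= 136/(136+10)
= 136/146 = 93.15%

93.15%


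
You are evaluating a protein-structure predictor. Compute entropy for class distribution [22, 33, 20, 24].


Probabilities: [22/99, 33/99, 20/99, 24/99] ≈ [0.2222, 0.3333, 0.202, 0.2424]
H = -((22/99)·log₂(22/99) + (33/99)·log₂(33/99) + (20/99)·log₂(20/99) + (24/99)·log₂(24/99))
  = 1.9723 bits

1.9723 bits


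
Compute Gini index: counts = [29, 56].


Probabilities: [29/85, 56/85] ≈ [0.3412, 0.6588]
Σpᵢ² = (841 + 3136)/85² = 3977/7225
Gini = 1 - Σpᵢ² = 1 - 3977/7225 = 0.4496

0.4496


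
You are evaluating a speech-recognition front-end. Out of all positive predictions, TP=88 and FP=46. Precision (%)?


Precision = TP/(TP+FP)
= 88/(88+46)
= 88/134 = 65.67%

65.67%


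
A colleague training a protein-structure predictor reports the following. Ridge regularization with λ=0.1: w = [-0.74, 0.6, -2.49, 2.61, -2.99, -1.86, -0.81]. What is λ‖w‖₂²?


‖w‖₂² = (-0.74)² + (0.6)² + (-2.49)² + (2.61)² + (-2.99)² + (-1.86)² + (-0.81)²
     = 0.5476 + 0.36 + 6.2001 + 6.8121 + 8.9401 + 3.4596 + 0.6561
     = 26.9756
λ·‖w‖₂² = 0.1·26.9756 = 2.69756

2.69756


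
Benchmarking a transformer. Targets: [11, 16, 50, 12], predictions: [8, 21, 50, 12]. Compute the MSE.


Squared errors: (11-8)²=9, (16-21)²=25, (50-50)²=0, (12-12)²=0
Sum = 34
MSE = 34/4 = 17/2

17/2


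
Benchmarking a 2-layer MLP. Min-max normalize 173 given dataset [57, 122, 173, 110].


min=57, max=173
(173-57)/(173-57) = 116/116 = 1.0

1.0


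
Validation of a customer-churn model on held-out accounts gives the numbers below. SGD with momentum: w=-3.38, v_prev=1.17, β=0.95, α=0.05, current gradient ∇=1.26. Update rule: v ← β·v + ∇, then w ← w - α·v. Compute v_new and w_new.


v_new = 0.95·1.17 + 1.26 = 1.1115 + 1.26 = 2.3715
w_new = -3.38 - 0.05·2.3715 = -3.38 - 0.118575 = -3.498575

v_new=2.3715, w_new=-3.498575


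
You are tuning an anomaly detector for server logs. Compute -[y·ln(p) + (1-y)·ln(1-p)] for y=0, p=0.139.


BCE = -[y·ln(p) + (1-y)·ln(1-p)]
= -0 - 1·ln(1-0.139)
= -ln(0.861) = 0.1497

0.1497


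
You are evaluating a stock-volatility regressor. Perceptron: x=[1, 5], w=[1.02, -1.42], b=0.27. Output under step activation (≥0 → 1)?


z = (1)·(1.02) + (5)·(-1.42) + 0.27
  = -5.81
step(z) = 0 (z<0)

0


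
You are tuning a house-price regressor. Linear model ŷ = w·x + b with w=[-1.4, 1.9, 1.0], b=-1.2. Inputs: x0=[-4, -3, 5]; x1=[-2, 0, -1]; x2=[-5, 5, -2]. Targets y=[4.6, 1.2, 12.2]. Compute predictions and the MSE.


ŷ0 = (-1.4)·(-4) + (1.9)·(-3) + (1.0)·(5) - 1.2 = 3.7
ŷ1 = (-1.4)·(-2) + (1.9)·(0) + (1.0)·(-1) - 1.2 = 0.6
ŷ2 = (-1.4)·(-5) + (1.9)·(5) + (1.0)·(-2) - 1.2 = 13.3
errors² = [0.81, 0.36, 1.21]
MSE = 2.3800/3 = 0.7933

0.7933


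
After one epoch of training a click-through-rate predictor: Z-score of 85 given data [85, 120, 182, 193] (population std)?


μ = 145, σ = 44.4353
z = (85 - 145)/44.4353 = -1.3503

-1.3503


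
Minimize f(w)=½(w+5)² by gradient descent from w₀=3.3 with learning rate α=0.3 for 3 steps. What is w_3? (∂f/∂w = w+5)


step 1: grad = 3.3+5 = 8.3; w = 3.3 - 0.3·(8.3) = 0.81
step 2: grad = 0.81+5 = 5.81; w = 0.81 - 0.3·(5.81) = -0.933
step 3: grad = -0.933+5 = 4.067; w = -0.933 - 0.3·(4.067) = -2.1531

-2.1531


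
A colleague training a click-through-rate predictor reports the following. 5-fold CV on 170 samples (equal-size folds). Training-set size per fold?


Fold size = 170/5 = 34
Training per fold = 170 - 34 = 136

136


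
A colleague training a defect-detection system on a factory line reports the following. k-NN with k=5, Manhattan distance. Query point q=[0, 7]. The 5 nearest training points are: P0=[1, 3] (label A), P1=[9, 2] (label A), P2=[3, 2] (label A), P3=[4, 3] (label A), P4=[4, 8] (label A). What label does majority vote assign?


d(q,P0) = 5  (label A)
d(q,P1) = 14  (label A)
d(q,P2) = 8  (label A)
d(q,P3) = 8  (label A)
d(q,P4) = 5  (label A)
Votes: A=5, B=0
Majority → A

A


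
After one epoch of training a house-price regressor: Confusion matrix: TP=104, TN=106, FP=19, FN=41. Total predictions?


Total = TP + TN + FP + FN
= 104 + 106 + 19 + 41
= 270
(Predicted positive: 123, predicted negative: 147)

270


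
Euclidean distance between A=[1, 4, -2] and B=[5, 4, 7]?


d = √((1-5)² + (4-4)² + (-2-7)²)
  = √(16 + 0 + 81)
  = √97 = 9.8489

9.8489


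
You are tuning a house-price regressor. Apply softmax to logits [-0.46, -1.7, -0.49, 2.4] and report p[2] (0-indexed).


Exponentials: e^-0.46=0.6313, e^-1.7=0.1827, e^-0.49=0.6126, e^2.4=11.0232
Sum = 12.4498
Softmax = [0.0507, 0.0147, 0.0492, 0.8854]
p[2] = 0.6126/12.4498 = 0.0492

0.0492


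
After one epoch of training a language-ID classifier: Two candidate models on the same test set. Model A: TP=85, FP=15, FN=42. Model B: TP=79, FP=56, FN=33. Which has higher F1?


Model A: P=85/100=0.85, R=85/127=0.6693, F1=2PR/(P+R)=2TP/(2TP+FP+FN)=170/227=0.7489
Model B: P=79/135=0.5852, R=79/112=0.7054, F1=2PR/(P+R)=2TP/(2TP+FP+FN)=158/247=0.6397
0.7489 > 0.6397 → Model A

Model A


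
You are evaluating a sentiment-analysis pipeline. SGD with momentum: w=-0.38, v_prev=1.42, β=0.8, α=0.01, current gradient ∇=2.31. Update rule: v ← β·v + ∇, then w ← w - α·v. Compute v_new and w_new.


v_new = 0.8·1.42 + 2.31 = 1.136 + 2.31 = 3.446
w_new = -0.38 - 0.01·3.446 = -0.38 - 0.03446 = -0.41446

v_new=3.446, w_new=-0.41446


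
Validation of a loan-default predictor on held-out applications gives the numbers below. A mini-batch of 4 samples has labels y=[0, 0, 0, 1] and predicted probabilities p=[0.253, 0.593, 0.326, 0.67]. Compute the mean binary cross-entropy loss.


L[0] = -ln(1-0.253) = -ln(0.747) = 0.2917
L[1] = -ln(1-0.593) = -ln(0.407) = 0.8989
L[2] = -ln(1-0.326) = -ln(0.674) = 0.3945
L[3] = -ln(0.67) = 0.4005
mean = (0.2917 + 0.8989 + 0.3945 + 0.4005)/4 = 0.4964

0.4964


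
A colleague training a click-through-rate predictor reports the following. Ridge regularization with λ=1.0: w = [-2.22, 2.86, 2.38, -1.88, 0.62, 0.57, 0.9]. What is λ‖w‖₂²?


‖w‖₂² = (-2.22)² + (2.86)² + (2.38)² + (-1.88)² + (0.62)² + (0.57)² + (0.9)²
     = 4.9284 + 8.1796 + 5.6644 + 3.5344 + 0.3844 + 0.3249 + 0.81
     = 23.8261
λ·‖w‖₂² = 1.0·23.8261 = 23.8261

23.8261


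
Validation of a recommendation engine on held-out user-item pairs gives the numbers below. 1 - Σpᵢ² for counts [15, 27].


Probabilities: [15/42, 27/42] ≈ [0.3571, 0.6429]
Σpᵢ² = (225 + 729)/42² = 954/1764
Gini = 1 - Σpᵢ² = 1 - 954/1764 = 0.4592

0.4592


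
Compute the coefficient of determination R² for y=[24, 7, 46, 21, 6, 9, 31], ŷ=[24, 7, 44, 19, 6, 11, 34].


ȳ = 20.5714
SS_res = Σ(y-ŷ)² = 21
SS_tot = Σ(y-ȳ)² = 1297.71
R² = 1 - SS_res/SS_tot = 1 - 0.0162 = 0.9838

0.9838


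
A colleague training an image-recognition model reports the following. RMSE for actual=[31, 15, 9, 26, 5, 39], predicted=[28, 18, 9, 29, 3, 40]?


MSE = 32/6 = 5.3333
RMSE = √(32/6) = 2.3094

2.3094


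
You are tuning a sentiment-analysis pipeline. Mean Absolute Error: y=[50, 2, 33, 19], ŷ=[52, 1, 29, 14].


Absolute errors: |50-52|=2, |2-1|=1, |33-29|=4, |19-14|=5
Sum = 12
MAE = 12/4 = 3

3


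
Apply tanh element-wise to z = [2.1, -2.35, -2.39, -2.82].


tanh(2.1) = 0.9705
tanh(-2.35) = -0.982
tanh(-2.39) = -0.9833
tanh(-2.82) = -0.9929
result = [0.9705, -0.982, -0.9833, -0.9929]

[0.9705, -0.982, -0.9833, -0.9929]


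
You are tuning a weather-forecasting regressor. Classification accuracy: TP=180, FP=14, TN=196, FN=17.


Accuracy = (TP+TN)/(TP+TN+FP+FN)
= (180+196)/(407)
= 376/407 = 92.38%

92.38%


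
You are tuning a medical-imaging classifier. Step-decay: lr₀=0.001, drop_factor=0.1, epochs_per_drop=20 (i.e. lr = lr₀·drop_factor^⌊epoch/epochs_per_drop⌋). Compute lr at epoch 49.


n_drops = ⌊49/20⌋ = 2
lr = 0.001·0.1^2 = 0.001·0.01 = 0.00001

0.00001


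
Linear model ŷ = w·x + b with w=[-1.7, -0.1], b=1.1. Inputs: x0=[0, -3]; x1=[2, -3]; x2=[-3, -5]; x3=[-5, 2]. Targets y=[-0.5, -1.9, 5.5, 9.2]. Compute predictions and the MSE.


ŷ0 = (-1.7)·(0) + (-0.1)·(-3) + 1.1 = 1.4
ŷ1 = (-1.7)·(2) + (-0.1)·(-3) + 1.1 = -2.0
ŷ2 = (-1.7)·(-3) + (-0.1)·(-5) + 1.1 = 6.7
ŷ3 = (-1.7)·(-5) + (-0.1)·(2) + 1.1 = 9.4
errors² = [3.61, 0.01, 1.44, 0.04]
MSE = 5.1000/4 = 1.275

1.275


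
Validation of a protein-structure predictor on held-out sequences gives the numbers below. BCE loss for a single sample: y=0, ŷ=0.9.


BCE = -[y·ln(p) + (1-y)·ln(1-p)]
= -0 - 1·ln(1-0.9)
= -ln(0.1) = 2.3026

2.3026


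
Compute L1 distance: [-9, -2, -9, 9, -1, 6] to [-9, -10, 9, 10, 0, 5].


d = |-9+ 9| + |-2+ 10| + |-9-9| + |9-10| + |-1-0| + |6-5|
  = 0 + 8 + 18 + 1 + 1 + 1
  = 29

29


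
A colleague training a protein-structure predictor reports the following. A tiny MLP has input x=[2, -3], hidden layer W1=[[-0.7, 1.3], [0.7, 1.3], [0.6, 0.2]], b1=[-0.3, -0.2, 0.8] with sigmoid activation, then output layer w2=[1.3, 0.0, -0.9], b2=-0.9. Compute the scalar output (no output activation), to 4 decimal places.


z1[0] = (-0.7)·(2) + (1.3)·(-3) - 0.3 = -5.6
z1[1] = (0.7)·(2) + (1.3)·(-3) - 0.2 = -2.7
z1[2] = (0.6)·(2) + (0.2)·(-3) + 0.8 = 1.4
h = sigmoid(z1) = [0.0037, 0.063, 0.8022]
output = (1.3)·(0.0037) + (0.0)·(0.063) + (-0.9)·(0.8022) - 0.9 = -1.6172

-1.6172


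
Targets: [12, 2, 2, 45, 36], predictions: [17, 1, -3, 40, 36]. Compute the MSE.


Squared errors: (12-17)²=25, (2-1)²=1, (2+ 3)²=25, (45-40)²=25, (36-36)²=0
Sum = 76
MSE = 76/5 = 76/5

76/5


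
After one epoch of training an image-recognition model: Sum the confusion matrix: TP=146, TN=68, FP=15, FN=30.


Total = TP + TN + FP + FN
= 146 + 68 + 15 + 30
= 259
(Predicted positive: 161, predicted negative: 98)

259


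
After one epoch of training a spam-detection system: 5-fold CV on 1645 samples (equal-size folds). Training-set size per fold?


Fold size = 1645/5 = 329
Training per fold = 1645 - 329 = 1316

1316


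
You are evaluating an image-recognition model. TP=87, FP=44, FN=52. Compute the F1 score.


Precision = 87/131 = 0.6641
Recall = 87/139 = 0.6259
F1 = 2·P·R/(P+R) = 2·TP/(2·TP+FP+FN) = 174/(174+44+52) = 174/270 = 0.6444

0.6444


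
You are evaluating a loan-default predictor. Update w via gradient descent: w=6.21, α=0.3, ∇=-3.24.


w_new = w - α·∇
= 6.21 - 0.3·-3.24
= 6.21 + 0.972
= 7.182

7.182


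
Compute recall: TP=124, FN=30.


Recall = TP/(TP+FN)
= 124/(124+30)
= 124/154 = 80.52%

80.52%


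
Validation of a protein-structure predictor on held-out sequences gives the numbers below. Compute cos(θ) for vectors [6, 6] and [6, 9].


A·B = 6·6 + 6·9 = 90
‖A‖ = √72 = 8.4853, ‖B‖ = √117 = 10.8167
cos = 90/(√72·√117) = 90/√8424 = 0.9806

0.9806


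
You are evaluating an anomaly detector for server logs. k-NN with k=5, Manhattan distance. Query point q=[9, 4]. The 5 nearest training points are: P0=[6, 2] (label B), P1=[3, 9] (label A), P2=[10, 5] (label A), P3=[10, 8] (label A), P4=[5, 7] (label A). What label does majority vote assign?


d(q,P0) = 5  (label B)
d(q,P1) = 11  (label A)
d(q,P2) = 2  (label A)
d(q,P3) = 5  (label A)
d(q,P4) = 7  (label A)
Votes: A=4, B=1
Majority → A

A


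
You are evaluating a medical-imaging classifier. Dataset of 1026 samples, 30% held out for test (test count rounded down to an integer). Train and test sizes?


Test = ⌊1026·30/100⌋ = 307
Train = 1026 - 307 = 719

Train: 719, Test: 307


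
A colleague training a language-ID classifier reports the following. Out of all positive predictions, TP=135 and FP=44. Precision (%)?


Precision = TP/(TP+FP)
= 135/(135+44)
= 135/179 = 75.42%

75.42%


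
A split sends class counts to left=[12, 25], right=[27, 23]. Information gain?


Parent = [39, 48], H_parent = 0.9923
H_left = 0.909 (n=37), H_right = 0.9954 (n=50)
H_children = (37/87)·0.909 + (50/87)·0.9954 = 0.9587
IG = 0.9923 - 0.9587 = 0.0336

0.0336


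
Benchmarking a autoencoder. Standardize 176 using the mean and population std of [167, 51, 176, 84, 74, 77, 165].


μ = 113.4286, σ = 49.4104
z = (176 - 113.4286)/49.4104 = 1.2664

1.2664


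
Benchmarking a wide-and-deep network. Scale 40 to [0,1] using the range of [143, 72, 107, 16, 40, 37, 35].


min=16, max=143
(40-16)/(143-16) = 24/127 = 0.189

0.189


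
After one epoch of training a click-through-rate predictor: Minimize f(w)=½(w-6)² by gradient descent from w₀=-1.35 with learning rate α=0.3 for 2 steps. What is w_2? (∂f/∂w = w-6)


step 1: grad = -1.35-6 = -7.35; w = -1.35 - 0.3·(-7.35) = 0.855
step 2: grad = 0.855-6 = -5.145; w = 0.855 - 0.3·(-5.145) = 2.3985

2.3985


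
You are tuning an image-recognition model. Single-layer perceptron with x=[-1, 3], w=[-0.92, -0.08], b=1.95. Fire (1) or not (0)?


z = (-1)·(-0.92) + (3)·(-0.08) + 1.95
  = 2.63
step(z) = 1 (z≥0)

1


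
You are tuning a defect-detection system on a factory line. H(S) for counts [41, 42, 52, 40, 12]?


Probabilities: [41/187, 42/187, 52/187, 40/187, 12/187] ≈ [0.2193, 0.2246, 0.2781, 0.2139, 0.0642]
H = -((41/187)·log₂(41/187) + (42/187)·log₂(42/187) + (52/187)·log₂(52/187) + (40/187)·log₂(40/187) + (12/187)·log₂(12/187))
  = 2.2076 bits

2.2076 bits


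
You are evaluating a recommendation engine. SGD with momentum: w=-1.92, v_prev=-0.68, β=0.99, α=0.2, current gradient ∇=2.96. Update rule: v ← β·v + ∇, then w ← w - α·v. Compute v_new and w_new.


v_new = 0.99·-0.68 + 2.96 = -0.6732 + 2.96 = 2.2868
w_new = -1.92 - 0.2·2.2868 = -1.92 - 0.45736 = -2.37736

v_new=2.2868, w_new=-2.37736


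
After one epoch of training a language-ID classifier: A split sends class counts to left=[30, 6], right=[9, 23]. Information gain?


Parent = [39, 29], H_parent = 0.9843
H_left = 0.65 (n=36), H_right = 0.8571 (n=32)
H_children = (36/68)·0.65 + (32/68)·0.8571 = 0.7475
IG = 0.9843 - 0.7475 = 0.2368

0.2368
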